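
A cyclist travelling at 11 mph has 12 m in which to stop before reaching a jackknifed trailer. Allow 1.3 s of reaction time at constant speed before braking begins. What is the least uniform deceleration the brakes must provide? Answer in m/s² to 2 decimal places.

11 mph × 0.44704 = 4.9174 m/s.
Distance covered during reaction = 4.9174 × 1.3 = 6.393 m.
Distance available for braking: 12 − 6.393 = 5.607 m.
v² = 2a·d ⇒ a = v²/(2d) = 4.9174² / (2 × 5.607) = 24.181 / 11.214 = 2.1563 m/s².

Required deceleration ≈ 2.16 m/s²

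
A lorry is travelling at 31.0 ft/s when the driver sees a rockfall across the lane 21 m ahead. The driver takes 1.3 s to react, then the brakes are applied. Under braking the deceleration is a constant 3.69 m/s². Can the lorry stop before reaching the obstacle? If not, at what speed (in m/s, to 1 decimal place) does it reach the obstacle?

No — it strikes the obstacle at 5.0 m/s

31 ft/s × 0.3048 = 9.4488 m/s.
Reaction distance = 9.4488 × 1.3 = 12.283 m.
Braking distance needed to stop: v²/(2a) = 89.280 / 7.380 = 12.098 m, so total needed = 12.283 + 12.098 = 24.381 m > 21 m — it cannot stop.
Distance remaining when braking begins: 21 − 12.283 = 8.717 m.
v² = v₀² − 2a·d = 89.280 − 2 × 3.690 × 8.717 = 24.949 m²/s².
v = √24.949 = 4.995 m/s.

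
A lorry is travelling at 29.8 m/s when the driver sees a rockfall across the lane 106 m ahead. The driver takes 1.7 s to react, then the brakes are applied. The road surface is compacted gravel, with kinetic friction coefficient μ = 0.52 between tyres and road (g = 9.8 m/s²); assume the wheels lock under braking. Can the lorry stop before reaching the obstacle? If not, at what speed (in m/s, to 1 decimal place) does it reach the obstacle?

No — it strikes the obstacle at 18.0 m/s

a = μg = 0.52 × 9.8 = 5.096 m/s².
Reaction distance = 29.8000 × 1.7 = 50.660 m.
Braking distance needed to stop: v²/(2a) = 888.040 / 10.192 = 87.131 m, so total needed = 50.660 + 87.131 = 137.791 m > 106 m — it cannot stop.
Distance remaining when braking begins: 106 − 50.660 = 55.340 m.
v² = v₀² − 2a·d = 888.040 − 2 × 5.096 × 55.340 = 324.015 m²/s².
v = √324.015 = 18.000 m/s.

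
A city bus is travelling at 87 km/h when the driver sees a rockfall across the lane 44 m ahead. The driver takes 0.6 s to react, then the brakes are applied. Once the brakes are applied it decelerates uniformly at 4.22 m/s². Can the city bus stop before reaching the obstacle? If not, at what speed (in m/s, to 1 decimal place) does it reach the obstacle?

No — it strikes the obstacle at 18.3 m/s

87 km/h ÷ 3.6 = 24.1667 m/s.
Reaction distance = 24.1667 × 0.6 = 14.500 m.
Braking distance needed to stop: v²/(2a) = 584.029 / 8.440 = 69.198 m, so total needed = 14.500 + 69.198 = 83.698 m > 44 m — it cannot stop.
Distance remaining when braking begins: 44 − 14.500 = 29.500 m.
v² = v₀² − 2a·d = 584.029 − 2 × 4.220 × 29.500 = 335.049 m²/s².
v = √335.049 = 18.304 m/s.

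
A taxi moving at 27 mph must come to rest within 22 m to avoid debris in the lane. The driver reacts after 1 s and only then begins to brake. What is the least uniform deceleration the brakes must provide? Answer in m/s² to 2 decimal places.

27 mph × 0.44704 = 12.0701 m/s.
Distance covered during reaction = 12.0701 × 1 = 12.070 m.
Distance available for braking: 22 − 12.070 = 9.930 m.
v² = 2a·d ⇒ a = v²/(2d) = 12.0701² / (2 × 9.930) = 145.687 / 19.860 = 7.3357 m/s².

Required deceleration ≈ 7.34 m/s²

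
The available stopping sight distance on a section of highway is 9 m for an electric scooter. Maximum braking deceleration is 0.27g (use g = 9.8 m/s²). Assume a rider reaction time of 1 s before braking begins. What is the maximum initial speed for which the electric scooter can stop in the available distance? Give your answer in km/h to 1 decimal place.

Maximum speed ≈ 17.1 km/h

a = 0.27 × 9.8 = 2.646 m/s².
Stopping distance: v·t_r + v²/(2a) = 9 with t_r = 1 s and a = 2.646 m/s².
So v² + 5.292 v − 47.63 = 0.
Positive root: v = −a·t_r + √((a·t_r)² + 2a·d) = −2.646 + √(7.001 + 47.63) = 4.7453 m/s.
4.7453 m/s × 3.6 = 17.083 km/h.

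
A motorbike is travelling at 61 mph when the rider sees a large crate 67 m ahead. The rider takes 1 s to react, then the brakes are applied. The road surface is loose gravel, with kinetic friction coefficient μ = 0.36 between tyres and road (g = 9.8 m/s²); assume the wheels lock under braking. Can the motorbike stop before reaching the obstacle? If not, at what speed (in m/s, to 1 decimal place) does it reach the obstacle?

61 mph × 0.44704 = 27.2694 m/s.
a = μg = 0.36 × 9.8 = 3.528 m/s².
Reaction distance = 27.2694 × 1 = 27.269 m.
Braking distance needed to stop: v²/(2a) = 743.620 / 7.056 = 105.388 m, so total needed = 27.269 + 105.388 = 132.657 m > 67 m — it cannot stop.
Distance remaining when braking begins: 67 − 27.269 = 39.731 m.
v² = v₀² − 2a·d = 743.620 − 2 × 3.528 × 39.731 = 463.278 m²/s².
v = √463.278 = 21.524 m/s.

No — it strikes the obstacle at 21.5 m/s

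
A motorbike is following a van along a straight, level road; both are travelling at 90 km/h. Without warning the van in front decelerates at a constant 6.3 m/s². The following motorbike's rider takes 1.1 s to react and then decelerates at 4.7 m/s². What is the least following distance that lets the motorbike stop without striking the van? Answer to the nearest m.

Minimum gap ≈ 44 m

90 km/h ÷ 3.6 = 25.0000 m/s.
Leader travels v²/(2a_L) = 625.000 / 12.600 = 49.603 m before stopping.
Follower covers v·t_r = 25.0000 × 1.1 = 27.500 m while reacting, then v²/(2a_F) = 625.000 / 9.400 = 66.489 m while braking, for a total of 27.500 + 66.489 = 93.989 m.
Since a_F ≤ a_L and the follower starts braking later, the follower is never slower than the leader, so the closest approach is when both have stopped.
Minimum gap = 93.989 − 49.603 = 44.386 m.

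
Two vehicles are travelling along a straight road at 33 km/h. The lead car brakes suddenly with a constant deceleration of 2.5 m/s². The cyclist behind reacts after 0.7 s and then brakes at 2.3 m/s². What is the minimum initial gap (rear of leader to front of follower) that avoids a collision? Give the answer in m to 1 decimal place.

33 km/h ÷ 3.6 = 9.1667 m/s.
Leader travels v²/(2a_L) = 84.028 / 5.000 = 16.806 m before stopping.
Follower covers v·t_r = 9.1667 × 0.7 = 6.417 m while reacting, then v²/(2a_F) = 84.028 / 4.600 = 18.267 m while braking, for a total of 6.417 + 18.267 = 24.684 m.
Since a_F ≤ a_L and the follower starts braking later, the follower is never slower than the leader, so the closest approach is when both have stopped.
Minimum gap = 24.684 − 16.806 = 7.878 m.

Minimum gap ≈ 7.9 m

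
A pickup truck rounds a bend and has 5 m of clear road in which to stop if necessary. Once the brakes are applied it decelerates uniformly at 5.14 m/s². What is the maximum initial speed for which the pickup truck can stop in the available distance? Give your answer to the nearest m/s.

Maximum speed ≈ 7 m/s

v²/(2a) = d ⇒ v = √(2 × 5.140 × 5) = √51.40 = 7.1694 m/s.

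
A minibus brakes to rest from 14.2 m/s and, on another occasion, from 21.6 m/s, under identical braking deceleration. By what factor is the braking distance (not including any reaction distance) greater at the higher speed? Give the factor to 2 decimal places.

Factor ≈ 2.31

Braking distance d = v²/(2a), so with a fixed, d ∝ v².
Factor = (21.6/14.2)² = 1.5211² = 2.3137.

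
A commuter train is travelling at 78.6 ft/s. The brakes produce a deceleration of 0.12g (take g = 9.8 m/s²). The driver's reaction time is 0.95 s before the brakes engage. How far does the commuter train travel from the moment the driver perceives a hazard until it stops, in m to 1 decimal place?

78.6 ft/s × 0.3048 = 23.9573 m/s.
a = 0.12 × 9.8 = 1.176 m/s².
Reaction distance = v·t_r = 23.9573 × 0.95 = 22.759 m.
Braking distance = v²/(2a) = 23.9573² / (2 × 1.176) = 573.952 / 2.352 = 244.027 m.
Total = 22.759 + 244.027 = 266.786 m.

Total stopping distance ≈ 266.8 m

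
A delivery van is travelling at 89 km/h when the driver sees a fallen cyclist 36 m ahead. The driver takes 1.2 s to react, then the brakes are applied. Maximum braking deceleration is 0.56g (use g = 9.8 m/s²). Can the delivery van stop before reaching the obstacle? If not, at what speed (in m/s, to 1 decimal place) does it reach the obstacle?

89 km/h ÷ 3.6 = 24.7222 m/s.
a = 0.56 × 9.8 = 5.488 m/s².
Reaction distance = 24.7222 × 1.2 = 29.667 m.
Braking distance needed to stop: v²/(2a) = 611.187 / 10.976 = 55.684 m, so total needed = 29.667 + 55.684 = 85.351 m > 36 m — it cannot stop.
Distance remaining when braking begins: 36 − 29.667 = 6.333 m.
v² = v₀² − 2a·d = 611.187 − 2 × 5.488 × 6.333 = 541.676 m²/s².
v = √541.676 = 23.274 m/s.

No — it strikes the obstacle at 23.3 m/s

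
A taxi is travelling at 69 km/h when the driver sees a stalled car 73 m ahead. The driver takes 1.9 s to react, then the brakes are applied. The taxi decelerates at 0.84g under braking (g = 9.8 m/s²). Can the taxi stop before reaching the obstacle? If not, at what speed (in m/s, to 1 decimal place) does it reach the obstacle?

69 km/h ÷ 3.6 = 19.1667 m/s.
a = 0.84 × 9.8 = 8.232 m/s².
Reaction distance = 19.1667 × 1.9 = 36.417 m.
Braking distance = v²/(2a) = 367.362 / 16.464 = 22.313 m.
Total stopping distance = 36.417 + 22.313 = 58.730 m, vs 73 m available — it stops with 73 − 58.730 = 14.270 m to spare.

Yes — it stops about 14.3 m short of the obstacle, so it never reaches it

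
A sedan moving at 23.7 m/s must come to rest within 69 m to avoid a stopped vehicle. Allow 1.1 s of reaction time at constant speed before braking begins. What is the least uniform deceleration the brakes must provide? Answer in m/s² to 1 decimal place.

Distance covered during reaction = 23.7000 × 1.1 = 26.070 m.
Distance available for braking: 69 − 26.070 = 42.930 m.
v² = 2a·d ⇒ a = v²/(2d) = 23.7000² / (2 × 42.930) = 561.690 / 85.860 = 6.5419 m/s².

Required deceleration ≈ 6.5 m/s²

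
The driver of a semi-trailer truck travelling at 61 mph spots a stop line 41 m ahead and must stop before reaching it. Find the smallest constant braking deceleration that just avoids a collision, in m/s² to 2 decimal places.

61 mph × 0.44704 = 27.2694 m/s.
v² = 2a·d ⇒ a = v²/(2d) = 27.2694² / (2 × 41.000) = 743.620 / 82.000 = 9.0685 m/s².

Required deceleration ≈ 9.07 m/s²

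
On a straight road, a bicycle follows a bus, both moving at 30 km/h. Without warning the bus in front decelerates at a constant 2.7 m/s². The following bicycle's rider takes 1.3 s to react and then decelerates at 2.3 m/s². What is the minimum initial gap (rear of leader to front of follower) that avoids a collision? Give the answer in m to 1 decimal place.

30 km/h ÷ 3.6 = 8.3333 m/s.
Leader travels v²/(2a_L) = 69.444 / 5.400 = 12.860 m before stopping.
Follower covers v·t_r = 8.3333 × 1.3 = 10.833 m while reacting, then v²/(2a_F) = 69.444 / 4.600 = 15.097 m while braking, for a total of 10.833 + 15.097 = 25.930 m.
Since a_F ≤ a_L and the follower starts braking later, the follower is never slower than the leader, so the closest approach is when both have stopped.
Minimum gap = 25.930 − 12.860 = 13.070 m.

Minimum gap ≈ 13.1 m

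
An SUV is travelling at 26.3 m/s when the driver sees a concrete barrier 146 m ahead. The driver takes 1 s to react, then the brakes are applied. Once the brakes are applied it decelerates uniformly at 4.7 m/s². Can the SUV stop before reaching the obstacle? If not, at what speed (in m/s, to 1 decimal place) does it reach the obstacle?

Yes — it stops about 46.1 m short of the obstacle, so it never reaches it

Reaction distance = 26.3000 × 1 = 26.300 m.
Braking distance = v²/(2a) = 691.690 / 9.400 = 73.584 m.
Total stopping distance = 26.300 + 73.584 = 99.884 m, vs 146 m available — it stops with 146 − 99.884 = 46.116 m to spare.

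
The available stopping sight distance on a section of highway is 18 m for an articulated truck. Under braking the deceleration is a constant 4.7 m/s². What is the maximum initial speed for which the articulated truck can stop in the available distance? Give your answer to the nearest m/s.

Maximum speed ≈ 13 m/s

v²/(2a) = d ⇒ v = √(2 × 4.700 × 18) = √169.20 = 13.0077 m/s.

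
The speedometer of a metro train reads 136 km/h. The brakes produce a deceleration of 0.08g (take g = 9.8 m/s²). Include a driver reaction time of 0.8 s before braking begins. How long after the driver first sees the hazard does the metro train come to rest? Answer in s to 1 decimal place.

Total time ≈ 49.0 s

136 km/h ÷ 3.6 = 37.7778 m/s.
a = 0.08 × 9.8 = 0.784 m/s².
Braking time = v/a = 37.7778 / 0.784 = 48.186 s.
Total = 0.8 + 48.186 = 48.986 s.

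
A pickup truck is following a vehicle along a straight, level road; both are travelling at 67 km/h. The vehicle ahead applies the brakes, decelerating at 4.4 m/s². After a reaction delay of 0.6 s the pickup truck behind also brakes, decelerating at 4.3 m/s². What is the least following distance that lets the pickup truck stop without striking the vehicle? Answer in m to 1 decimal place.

67 km/h ÷ 3.6 = 18.6111 m/s.
Leader travels v²/(2a_L) = 346.373 / 8.800 = 39.361 m before stopping.
Follower covers v·t_r = 18.6111 × 0.6 = 11.167 m while reacting, then v²/(2a_F) = 346.373 / 8.600 = 40.276 m while braking, for a total of 11.167 + 40.276 = 51.443 m.
Since a_F ≤ a_L and the follower starts braking later, the follower is never slower than the leader, so the closest approach is when both have stopped.
Minimum gap = 51.443 − 39.361 = 12.082 m.

Minimum gap ≈ 12.1 m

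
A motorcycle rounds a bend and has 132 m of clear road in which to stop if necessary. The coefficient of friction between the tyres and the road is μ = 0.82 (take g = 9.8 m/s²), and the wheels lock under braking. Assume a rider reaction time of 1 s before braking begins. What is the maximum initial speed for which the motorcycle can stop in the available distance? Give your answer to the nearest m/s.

Maximum speed ≈ 39 m/s

a = μg = 0.82 × 9.8 = 8.036 m/s².
Stopping distance: v·t_r + v²/(2a) = 132 with t_r = 1 s and a = 8.036 m/s².
So v² + 16.072 v − 2121.50 = 0.
Positive root: v = −a·t_r + √((a·t_r)² + 2a·d) = −8.036 + √(64.577 + 2121.50) = 38.7195 m/s.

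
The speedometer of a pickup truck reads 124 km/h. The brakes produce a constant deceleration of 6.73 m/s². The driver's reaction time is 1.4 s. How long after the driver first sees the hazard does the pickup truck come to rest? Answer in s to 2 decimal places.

124 km/h ÷ 3.6 = 34.4444 m/s.
Braking time = v/a = 34.4444 / 6.730 = 5.118 s.
Total = 1.4 + 5.118 = 6.518 s.

Total time ≈ 6.52 s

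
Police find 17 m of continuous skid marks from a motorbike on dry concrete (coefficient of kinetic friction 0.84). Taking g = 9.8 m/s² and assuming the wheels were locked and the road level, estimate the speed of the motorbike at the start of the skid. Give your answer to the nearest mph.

Initial speed ≈ 37 mph

Deceleration a = μg = 0.84 × 9.8 = 8.232 m/s².
v = √(2a·d) = √(2 × 8.232 × 17) = √279.888 = 16.7299 m/s.
= 16.7299 ÷ 0.44704 = 37.424 mph.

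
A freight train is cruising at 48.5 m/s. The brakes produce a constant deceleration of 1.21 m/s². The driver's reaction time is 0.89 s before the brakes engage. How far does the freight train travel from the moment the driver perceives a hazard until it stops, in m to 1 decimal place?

Reaction distance = v·t_r = 48.5000 × 0.89 = 43.165 m.
Braking distance = v²/(2a) = 48.5000² / (2 × 1.210) = 2352.250 / 2.420 = 972.004 m.
Total = 43.165 + 972.004 = 1015.169 m.

Total stopping distance ≈ 1015.2 m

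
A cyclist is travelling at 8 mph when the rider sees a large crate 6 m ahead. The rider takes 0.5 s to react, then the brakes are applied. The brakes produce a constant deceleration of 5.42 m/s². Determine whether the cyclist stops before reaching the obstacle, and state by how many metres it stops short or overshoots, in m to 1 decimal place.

Yes — it stops 3.0 m short of the obstacle

8 mph × 0.44704 = 3.5763 m/s.
Reaction distance = 3.5763 × 0.5 = 1.788 m.
Braking distance = v²/(2a) = 12.790 / 10.840 = 1.180 m.
Total stopping distance = 1.788 + 1.180 = 2.968 m, vs 6 m available — it stops with 6 − 2.968 = 3.032 m to spare.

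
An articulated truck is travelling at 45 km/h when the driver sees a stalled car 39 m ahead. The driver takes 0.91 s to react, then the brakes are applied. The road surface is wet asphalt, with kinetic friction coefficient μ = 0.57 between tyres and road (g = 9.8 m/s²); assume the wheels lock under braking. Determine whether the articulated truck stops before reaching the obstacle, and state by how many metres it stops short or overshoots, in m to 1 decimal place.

Yes — it stops 13.6 m short of the obstacle

45 km/h ÷ 3.6 = 12.5000 m/s.
a = μg = 0.57 × 9.8 = 5.586 m/s².
Reaction distance = 12.5000 × 0.91 = 11.375 m.
Braking distance = v²/(2a) = 156.250 / 11.172 = 13.986 m.
Total stopping distance = 11.375 + 13.986 = 25.361 m, vs 39 m available — it stops with 39 − 25.361 = 13.639 m to spare.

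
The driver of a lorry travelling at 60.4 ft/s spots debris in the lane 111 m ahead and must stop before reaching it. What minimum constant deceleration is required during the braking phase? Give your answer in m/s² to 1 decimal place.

60.4 ft/s × 0.3048 = 18.4099 m/s.
v² = 2a·d ⇒ a = v²/(2d) = 18.4099² / (2 × 111.000) = 338.924 / 222.000 = 1.5267 m/s².

Required deceleration ≈ 1.5 m/s²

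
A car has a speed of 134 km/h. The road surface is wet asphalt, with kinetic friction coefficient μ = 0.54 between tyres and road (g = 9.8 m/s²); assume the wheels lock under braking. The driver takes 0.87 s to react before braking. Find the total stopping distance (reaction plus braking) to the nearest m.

134 km/h ÷ 3.6 = 37.2222 m/s.
a = μg = 0.54 × 9.8 = 5.292 m/s².
Reaction distance = v·t_r = 37.2222 × 0.87 = 32.383 m.
Braking distance = v²/(2a) = 37.2222² / (2 × 5.292) = 1385.492 / 10.584 = 130.904 m.
Total = 32.383 + 130.904 = 163.287 m.

Total stopping distance ≈ 163 m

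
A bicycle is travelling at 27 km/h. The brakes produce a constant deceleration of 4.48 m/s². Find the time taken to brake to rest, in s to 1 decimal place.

Braking time ≈ 1.7 s

27 km/h ÷ 3.6 = 7.5000 m/s.
Braking time = v/a = 7.5000 / 4.480 = 1.674 s.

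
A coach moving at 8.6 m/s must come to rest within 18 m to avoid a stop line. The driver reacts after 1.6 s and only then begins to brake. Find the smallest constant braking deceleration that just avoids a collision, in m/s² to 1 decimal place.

Required deceleration ≈ 8.7 m/s²

Distance covered during reaction = 8.6000 × 1.6 = 13.760 m.
Distance available for braking: 18 − 13.760 = 4.240 m.
v² = 2a·d ⇒ a = v²/(2d) = 8.6000² / (2 × 4.240) = 73.960 / 8.480 = 8.7217 m/s².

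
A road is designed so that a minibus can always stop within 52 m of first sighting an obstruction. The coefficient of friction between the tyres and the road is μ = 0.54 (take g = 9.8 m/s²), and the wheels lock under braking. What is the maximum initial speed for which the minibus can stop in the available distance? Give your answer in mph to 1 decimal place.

a = μg = 0.54 × 9.8 = 5.292 m/s².
v²/(2a) = d ⇒ v = √(2 × 5.292 × 52) = √550.37 = 23.4600 m/s.
23.4600 m/s ÷ 0.44704 = 52.479 mph.

Maximum speed ≈ 52.5 mph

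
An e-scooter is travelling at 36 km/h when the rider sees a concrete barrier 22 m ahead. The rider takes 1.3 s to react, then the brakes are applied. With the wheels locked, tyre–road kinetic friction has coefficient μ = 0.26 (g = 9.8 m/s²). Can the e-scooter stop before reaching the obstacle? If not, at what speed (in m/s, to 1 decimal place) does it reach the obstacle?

No — it strikes the obstacle at 7.4 m/s

36 km/h ÷ 3.6 = 10.0000 m/s.
a = μg = 0.26 × 9.8 = 2.548 m/s².
Reaction distance = 10.0000 × 1.3 = 13.000 m.
Braking distance needed to stop: v²/(2a) = 100.000 / 5.096 = 19.623 m, so total needed = 13.000 + 19.623 = 32.623 m > 22 m — it cannot stop.
Distance remaining when braking begins: 22 − 13.000 = 9.000 m.
v² = v₀² − 2a·d = 100.000 − 2 × 2.548 × 9.000 = 54.136 m²/s².
v = √54.136 = 7.358 m/s.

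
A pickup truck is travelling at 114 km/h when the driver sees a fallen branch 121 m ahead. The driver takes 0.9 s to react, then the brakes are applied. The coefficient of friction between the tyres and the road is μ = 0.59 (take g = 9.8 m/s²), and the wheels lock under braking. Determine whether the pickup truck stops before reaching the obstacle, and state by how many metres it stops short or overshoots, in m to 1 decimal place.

Yes — it stops 5.8 m short of the obstacle

114 km/h ÷ 3.6 = 31.6667 m/s.
a = μg = 0.59 × 9.8 = 5.782 m/s².
Reaction distance = 31.6667 × 0.9 = 28.500 m.
Braking distance = v²/(2a) = 1002.780 / 11.564 = 86.716 m.
Total stopping distance = 28.500 + 86.716 = 115.216 m, vs 121 m available — it stops with 121 − 115.216 = 5.784 m to spare.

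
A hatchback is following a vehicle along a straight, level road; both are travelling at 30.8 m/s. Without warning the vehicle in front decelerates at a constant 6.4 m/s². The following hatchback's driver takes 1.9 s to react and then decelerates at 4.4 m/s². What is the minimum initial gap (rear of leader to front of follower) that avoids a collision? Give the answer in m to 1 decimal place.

Leader travels v²/(2a_L) = 948.640 / 12.800 = 74.112 m before stopping.
Follower covers v·t_r = 30.8000 × 1.9 = 58.520 m while reacting, then v²/(2a_F) = 948.640 / 8.800 = 107.800 m while braking, for a total of 58.520 + 107.800 = 166.320 m.
Since a_F ≤ a_L and the follower starts braking later, the follower is never slower than the leader, so the closest approach is when both have stopped.
Minimum gap = 166.320 − 74.112 = 92.208 m.

Minimum gap ≈ 92.2 m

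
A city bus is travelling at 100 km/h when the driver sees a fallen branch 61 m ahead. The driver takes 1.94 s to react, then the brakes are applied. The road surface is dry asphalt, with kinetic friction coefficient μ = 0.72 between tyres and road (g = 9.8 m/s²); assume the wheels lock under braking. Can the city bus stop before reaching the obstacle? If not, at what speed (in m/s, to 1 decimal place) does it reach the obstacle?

No — it strikes the obstacle at 25.9 m/s

100 km/h ÷ 3.6 = 27.7778 m/s.
a = μg = 0.72 × 9.8 = 7.056 m/s².
Reaction distance = 27.7778 × 1.94 = 53.889 m.
Braking distance needed to stop: v²/(2a) = 771.606 / 14.112 = 54.677 m, so total needed = 53.889 + 54.677 = 108.566 m > 61 m — it cannot stop.
Distance remaining when braking begins: 61 − 53.889 = 7.111 m.
v² = v₀² − 2a·d = 771.606 − 2 × 7.056 × 7.111 = 671.256 m²/s².
v = √671.256 = 25.909 m/s.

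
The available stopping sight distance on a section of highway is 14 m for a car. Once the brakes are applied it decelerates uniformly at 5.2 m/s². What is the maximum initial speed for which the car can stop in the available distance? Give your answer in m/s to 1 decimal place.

Maximum speed ≈ 12.1 m/s

v²/(2a) = d ⇒ v = √(2 × 5.200 × 14) = √145.60 = 12.0665 m/s.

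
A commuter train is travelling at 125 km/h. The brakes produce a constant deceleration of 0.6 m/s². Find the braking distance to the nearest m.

Braking distance ≈ 1005 m

125 km/h ÷ 3.6 = 34.7222 m/s.
Braking distance = v²/(2a) = 34.7222² / (2 × 0.600) = 1205.631 / 1.200 = 1004.693 m.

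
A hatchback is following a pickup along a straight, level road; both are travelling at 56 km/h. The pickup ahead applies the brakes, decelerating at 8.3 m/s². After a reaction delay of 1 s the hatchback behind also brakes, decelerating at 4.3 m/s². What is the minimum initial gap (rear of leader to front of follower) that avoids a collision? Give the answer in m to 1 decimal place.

56 km/h ÷ 3.6 = 15.5556 m/s.
Leader travels v²/(2a_L) = 241.977 / 16.600 = 14.577 m before stopping.
Follower covers v·t_r = 15.5556 × 1 = 15.556 m while reacting, then v²/(2a_F) = 241.977 / 8.600 = 28.137 m while braking, for a total of 15.556 + 28.137 = 43.693 m.
Since a_F ≤ a_L and the follower starts braking later, the follower is never slower than the leader, so the closest approach is when both have stopped.
Minimum gap = 43.693 − 14.577 = 29.116 m.

Minimum gap ≈ 29.1 m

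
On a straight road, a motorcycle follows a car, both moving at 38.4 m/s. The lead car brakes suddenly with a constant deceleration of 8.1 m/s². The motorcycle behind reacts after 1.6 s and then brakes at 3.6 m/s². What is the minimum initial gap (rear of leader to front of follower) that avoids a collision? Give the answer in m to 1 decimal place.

Leader travels v²/(2a_L) = 1474.560 / 16.200 = 91.022 m before stopping.
Follower covers v·t_r = 38.4000 × 1.6 = 61.440 m while reacting, then v²/(2a_F) = 1474.560 / 7.200 = 204.800 m while braking, for a total of 61.440 + 204.800 = 266.240 m.
Since a_F ≤ a_L and the follower starts braking later, the follower is never slower than the leader, so the closest approach is when both have stopped.
Minimum gap = 266.240 − 91.022 = 175.218 m.

Minimum gap ≈ 175.2 m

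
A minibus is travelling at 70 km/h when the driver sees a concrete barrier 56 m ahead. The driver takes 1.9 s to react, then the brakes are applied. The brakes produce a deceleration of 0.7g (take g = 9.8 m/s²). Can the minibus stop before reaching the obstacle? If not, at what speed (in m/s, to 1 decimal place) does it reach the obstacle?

70 km/h ÷ 3.6 = 19.4444 m/s.
a = 0.7 × 9.8 = 6.860 m/s².
Reaction distance = 19.4444 × 1.9 = 36.944 m.
Braking distance needed to stop: v²/(2a) = 378.085 / 13.720 = 27.557 m, so total needed = 36.944 + 27.557 = 64.501 m > 56 m — it cannot stop.
Distance remaining when braking begins: 56 − 36.944 = 19.056 m.
v² = v₀² − 2a·d = 378.085 − 2 × 6.860 × 19.056 = 116.637 m²/s².
v = √116.637 = 10.800 m/s.

No — it strikes the obstacle at 10.8 m/s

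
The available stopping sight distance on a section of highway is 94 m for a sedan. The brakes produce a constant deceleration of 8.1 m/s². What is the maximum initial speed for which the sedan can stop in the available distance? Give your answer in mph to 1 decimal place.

v²/(2a) = d ⇒ v = √(2 × 8.100 × 94) = √1522.80 = 39.0231 m/s.
39.0231 m/s ÷ 0.44704 = 87.292 mph.

Maximum speed ≈ 87.3 mph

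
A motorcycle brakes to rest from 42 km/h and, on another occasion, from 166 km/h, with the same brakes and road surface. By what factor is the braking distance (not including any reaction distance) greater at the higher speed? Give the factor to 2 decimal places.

Factor ≈ 15.62

Braking distance d = v²/(2a), so with a fixed, d ∝ v².
Factor = (166/42)² = 3.9524² = 15.6215.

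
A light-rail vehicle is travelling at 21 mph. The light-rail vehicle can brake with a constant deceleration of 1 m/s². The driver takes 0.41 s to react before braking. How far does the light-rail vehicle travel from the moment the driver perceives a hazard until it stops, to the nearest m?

Total stopping distance ≈ 48 m

21 mph × 0.44704 = 9.3878 m/s.
Reaction distance = v·t_r = 9.3878 × 0.41 = 3.849 m.
Braking distance = v²/(2a) = 9.3878² / (2 × 1.000) = 88.131 / 2.000 = 44.066 m.
Total = 3.849 + 44.066 = 47.915 m.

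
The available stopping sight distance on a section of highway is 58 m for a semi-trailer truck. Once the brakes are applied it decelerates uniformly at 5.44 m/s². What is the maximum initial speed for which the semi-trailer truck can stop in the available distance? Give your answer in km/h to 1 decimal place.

v²/(2a) = d ⇒ v = √(2 × 5.440 × 58) = √631.04 = 25.1205 m/s.
25.1205 m/s × 3.6 = 90.434 km/h.

Maximum speed ≈ 90.4 km/h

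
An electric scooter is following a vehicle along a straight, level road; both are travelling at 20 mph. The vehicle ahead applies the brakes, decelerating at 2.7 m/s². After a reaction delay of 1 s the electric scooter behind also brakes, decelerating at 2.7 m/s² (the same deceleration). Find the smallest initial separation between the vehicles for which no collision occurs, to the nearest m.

20 mph × 0.44704 = 8.9408 m/s.
Leader travels v²/(2a_L) = 79.938 / 5.400 = 14.803 m before stopping.
Follower covers v·t_r = 8.9408 × 1 = 8.941 m while reacting, then v²/(2a_F) = 79.938 / 5.400 = 14.803 m while braking, for a total of 8.941 + 14.803 = 23.744 m.
Since a_F ≤ a_L and the follower starts braking later, the follower is never slower than the leader, so the closest approach is when both have stopped.
Minimum gap = 23.744 − 14.803 = 8.941 m.

Minimum gap ≈ 9 m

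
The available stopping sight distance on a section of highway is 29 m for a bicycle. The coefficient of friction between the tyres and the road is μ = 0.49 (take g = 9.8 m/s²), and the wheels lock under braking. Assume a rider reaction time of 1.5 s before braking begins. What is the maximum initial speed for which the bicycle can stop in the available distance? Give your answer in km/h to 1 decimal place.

Maximum speed ≈ 39.5 km/h

a = μg = 0.49 × 9.8 = 4.802 m/s².
Stopping distance: v·t_r + v²/(2a) = 29 with t_r = 1.5 s and a = 4.802 m/s².
So v² + 14.406 v − 278.52 = 0.
Positive root: v = −a·t_r + √((a·t_r)² + 2a·d) = −7.203 + √(51.883 + 278.52) = 10.9740 m/s.
10.9740 m/s × 3.6 = 39.506 km/h.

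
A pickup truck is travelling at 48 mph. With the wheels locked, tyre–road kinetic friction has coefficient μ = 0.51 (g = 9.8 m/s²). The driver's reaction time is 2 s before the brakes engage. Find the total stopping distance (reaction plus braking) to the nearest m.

Total stopping distance ≈ 89 m

48 mph × 0.44704 = 21.4579 m/s.
a = μg = 0.51 × 9.8 = 4.998 m/s².
Reaction distance = v·t_r = 21.4579 × 2 = 42.916 m.
Braking distance = v²/(2a) = 21.4579² / (2 × 4.998) = 460.441 / 9.996 = 46.063 m.
Total = 42.916 + 46.063 = 88.979 m.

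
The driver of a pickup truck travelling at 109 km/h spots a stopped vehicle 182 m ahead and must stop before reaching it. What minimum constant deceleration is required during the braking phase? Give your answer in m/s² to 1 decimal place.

Required deceleration ≈ 2.5 m/s²

109 km/h ÷ 3.6 = 30.2778 m/s.
v² = 2a·d ⇒ a = v²/(2d) = 30.2778² / (2 × 182.000) = 916.745 / 364.000 = 2.5185 m/s².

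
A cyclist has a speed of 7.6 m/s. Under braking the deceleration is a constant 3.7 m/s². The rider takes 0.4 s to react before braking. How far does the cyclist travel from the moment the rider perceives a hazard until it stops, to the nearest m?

Total stopping distance ≈ 11 m

Reaction distance = v·t_r = 7.6000 × 0.4 = 3.040 m.
Braking distance = v²/(2a) = 7.6000² / (2 × 3.700) = 57.760 / 7.400 = 7.805 m.
Total = 3.040 + 7.805 = 10.845 m.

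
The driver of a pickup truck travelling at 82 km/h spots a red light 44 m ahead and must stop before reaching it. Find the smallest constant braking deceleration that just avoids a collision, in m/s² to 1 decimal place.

Required deceleration ≈ 5.9 m/s²

82 km/h ÷ 3.6 = 22.7778 m/s.
v² = 2a·d ⇒ a = v²/(2d) = 22.7778² / (2 × 44.000) = 518.828 / 88.000 = 5.8958 m/s².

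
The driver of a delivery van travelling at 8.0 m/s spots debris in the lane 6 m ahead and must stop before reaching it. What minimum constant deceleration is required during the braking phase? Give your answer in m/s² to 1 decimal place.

v² = 2a·d ⇒ a = v²/(2d) = 8.0000² / (2 × 6.000) = 64.000 / 12.000 = 5.3333 m/s².

Required deceleration ≈ 5.3 m/s²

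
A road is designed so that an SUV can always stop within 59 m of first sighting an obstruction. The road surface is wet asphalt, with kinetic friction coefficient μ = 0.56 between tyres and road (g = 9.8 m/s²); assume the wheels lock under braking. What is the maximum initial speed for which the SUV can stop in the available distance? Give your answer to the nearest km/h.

Maximum speed ≈ 92 km/h

a = μg = 0.56 × 9.8 = 5.488 m/s².
v²/(2a) = d ⇒ v = √(2 × 5.488 × 59) = √647.58 = 25.4476 m/s.
25.4476 m/s × 3.6 = 91.611 km/h.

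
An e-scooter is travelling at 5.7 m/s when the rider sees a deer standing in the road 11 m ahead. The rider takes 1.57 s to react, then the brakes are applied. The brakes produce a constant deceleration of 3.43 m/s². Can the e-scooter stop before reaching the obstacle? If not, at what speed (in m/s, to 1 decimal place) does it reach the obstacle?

Reaction distance = 5.7000 × 1.57 = 8.949 m.
Braking distance needed to stop: v²/(2a) = 32.490 / 6.860 = 4.736 m, so total needed = 8.949 + 4.736 = 13.685 m > 11 m — it cannot stop.
Distance remaining when braking begins: 11 − 8.949 = 2.051 m.
v² = v₀² − 2a·d = 32.490 − 2 × 3.430 × 2.051 = 18.420 m²/s².
v = √18.420 = 4.292 m/s.

No — it strikes the obstacle at 4.3 m/s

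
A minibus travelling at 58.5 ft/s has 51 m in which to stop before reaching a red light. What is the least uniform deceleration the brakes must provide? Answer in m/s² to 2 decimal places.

Required deceleration ≈ 3.12 m/s²

58.5 ft/s × 0.3048 = 17.8308 m/s.
v² = 2a·d ⇒ a = v²/(2d) = 17.8308² / (2 × 51.000) = 317.937 / 102.000 = 3.1170 m/s².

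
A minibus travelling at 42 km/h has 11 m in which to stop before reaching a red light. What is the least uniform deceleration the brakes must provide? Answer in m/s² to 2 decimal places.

42 km/h ÷ 3.6 = 11.6667 m/s.
v² = 2a·d ⇒ a = v²/(2d) = 11.6667² / (2 × 11.000) = 136.112 / 22.000 = 6.1869 m/s².

Required deceleration ≈ 6.19 m/s²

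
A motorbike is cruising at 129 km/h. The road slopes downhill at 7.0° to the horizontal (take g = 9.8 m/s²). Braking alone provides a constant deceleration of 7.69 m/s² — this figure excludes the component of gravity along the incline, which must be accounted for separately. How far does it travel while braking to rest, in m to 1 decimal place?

129 km/h ÷ 3.6 = 35.8333 m/s.
Gravity along the downhill slope reduces the braking deceleration: a_eff = 7.690 − 9.8·sin 7.0° = 7.690 − 1.194 = 6.496 m/s².
Braking distance = v²/(2a) = 35.8333² / (2 × 6.496) = 1284.025 / 12.992 = 98.832 m.

Braking distance ≈ 98.8 m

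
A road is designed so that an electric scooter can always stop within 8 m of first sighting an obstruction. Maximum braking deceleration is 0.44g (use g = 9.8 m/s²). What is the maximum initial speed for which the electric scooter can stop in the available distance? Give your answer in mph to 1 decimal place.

Maximum speed ≈ 18.6 mph

a = 0.44 × 9.8 = 4.312 m/s².
v²/(2a) = d ⇒ v = √(2 × 4.312 × 8) = √68.99 = 8.3060 m/s.
8.3060 m/s ÷ 0.44704 = 18.580 mph.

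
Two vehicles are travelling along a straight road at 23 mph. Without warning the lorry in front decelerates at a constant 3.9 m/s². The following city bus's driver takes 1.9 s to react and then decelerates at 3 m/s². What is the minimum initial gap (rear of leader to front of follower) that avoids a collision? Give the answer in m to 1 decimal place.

Minimum gap ≈ 23.6 m

23 mph × 0.44704 = 10.2819 m/s.
Leader travels v²/(2a_L) = 105.717 / 7.800 = 13.553 m before stopping.
Follower covers v·t_r = 10.2819 × 1.9 = 19.536 m while reacting, then v²/(2a_F) = 105.717 / 6.000 = 17.619 m while braking, for a total of 19.536 + 17.619 = 37.155 m.
Since a_F ≤ a_L and the follower starts braking later, the follower is never slower than the leader, so the closest approach is when both have stopped.
Minimum gap = 37.155 − 13.553 = 23.602 m.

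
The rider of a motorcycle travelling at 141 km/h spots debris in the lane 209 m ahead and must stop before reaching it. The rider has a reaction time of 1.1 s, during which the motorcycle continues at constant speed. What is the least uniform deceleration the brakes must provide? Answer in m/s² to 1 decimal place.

Required deceleration ≈ 4.6 m/s²

141 km/h ÷ 3.6 = 39.1667 m/s.
Distance covered during reaction = 39.1667 × 1.1 = 43.083 m.
Distance available for braking: 209 − 43.083 = 165.917 m.
v² = 2a·d ⇒ a = v²/(2d) = 39.1667² / (2 × 165.917) = 1534.030 / 331.834 = 4.6229 m/s².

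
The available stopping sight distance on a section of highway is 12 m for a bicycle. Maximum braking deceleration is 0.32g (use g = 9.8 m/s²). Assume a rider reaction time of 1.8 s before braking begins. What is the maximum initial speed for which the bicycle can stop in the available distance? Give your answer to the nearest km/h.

a = 0.32 × 9.8 = 3.136 m/s².
Stopping distance: v·t_r + v²/(2a) = 12 with t_r = 1.8 s and a = 3.136 m/s².
So v² + 11.290 v − 75.26 = 0.
Positive root: v = −a·t_r + √((a·t_r)² + 2a·d) = −5.645 + √(31.866 + 75.26) = 4.7052 m/s.
4.7052 m/s × 3.6 = 16.939 km/h.

Maximum speed ≈ 17 km/h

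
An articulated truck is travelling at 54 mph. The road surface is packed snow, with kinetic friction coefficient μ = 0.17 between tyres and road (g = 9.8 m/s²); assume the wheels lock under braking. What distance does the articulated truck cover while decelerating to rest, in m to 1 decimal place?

Braking distance ≈ 174.9 m

54 mph × 0.44704 = 24.1402 m/s.
a = μg = 0.17 × 9.8 = 1.666 m/s².
Braking distance = v²/(2a) = 24.1402² / (2 × 1.666) = 582.749 / 3.332 = 174.895 m.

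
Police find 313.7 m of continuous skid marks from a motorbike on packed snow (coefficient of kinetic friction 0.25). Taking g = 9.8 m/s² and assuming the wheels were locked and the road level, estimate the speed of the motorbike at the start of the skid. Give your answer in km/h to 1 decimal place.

Initial speed ≈ 141.1 km/h

Deceleration a = μg = 0.25 × 9.8 = 2.450 m/s².
v = √(2a·d) = √(2 × 2.450 × 313.7) = √1537.130 = 39.2062 m/s.
= 39.2062 × 3.6 = 141.142 km/h.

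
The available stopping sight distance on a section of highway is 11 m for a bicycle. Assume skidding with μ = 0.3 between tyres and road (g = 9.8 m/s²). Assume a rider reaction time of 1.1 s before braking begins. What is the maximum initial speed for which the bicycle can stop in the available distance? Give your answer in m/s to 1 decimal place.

Maximum speed ≈ 5.4 m/s

a = μg = 0.3 × 9.8 = 2.940 m/s².
Stopping distance: v·t_r + v²/(2a) = 11 with t_r = 1.1 s and a = 2.940 m/s².
So v² + 6.468 v − 64.68 = 0.
Positive root: v = −a·t_r + √((a·t_r)² + 2a·d) = −3.234 + √(10.459 + 64.68) = 5.4343 m/s.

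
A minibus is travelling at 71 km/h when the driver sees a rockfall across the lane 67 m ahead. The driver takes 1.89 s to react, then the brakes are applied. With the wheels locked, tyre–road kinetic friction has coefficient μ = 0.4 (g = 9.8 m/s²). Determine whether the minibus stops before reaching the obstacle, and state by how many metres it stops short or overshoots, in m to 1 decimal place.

71 km/h ÷ 3.6 = 19.7222 m/s.
a = μg = 0.4 × 9.8 = 3.920 m/s².
Reaction distance = 19.7222 × 1.89 = 37.275 m.
Braking distance = v²/(2a) = 388.965 / 7.840 = 49.613 m.
Total stopping distance = 37.275 + 49.613 = 86.888 m, vs 67 m available — it cannot stop in time and overshoots by 86.888 − 67 = 19.888 m.

No — it overshoots by 19.9 m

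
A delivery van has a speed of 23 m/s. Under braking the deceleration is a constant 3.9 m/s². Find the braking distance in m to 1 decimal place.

Braking distance = v²/(2a) = 23.0000² / (2 × 3.900) = 529.000 / 7.800 = 67.821 m.

Braking distance ≈ 67.8 m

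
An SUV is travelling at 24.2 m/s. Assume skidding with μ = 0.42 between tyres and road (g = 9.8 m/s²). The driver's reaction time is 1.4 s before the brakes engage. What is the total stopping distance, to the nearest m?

Total stopping distance ≈ 105 m

a = μg = 0.42 × 9.8 = 4.116 m/s².
Reaction distance = v·t_r = 24.2000 × 1.4 = 33.880 m.
Braking distance = v²/(2a) = 24.2000² / (2 × 4.116) = 585.640 / 8.232 = 71.142 m.
Total = 33.880 + 71.142 = 105.022 m.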